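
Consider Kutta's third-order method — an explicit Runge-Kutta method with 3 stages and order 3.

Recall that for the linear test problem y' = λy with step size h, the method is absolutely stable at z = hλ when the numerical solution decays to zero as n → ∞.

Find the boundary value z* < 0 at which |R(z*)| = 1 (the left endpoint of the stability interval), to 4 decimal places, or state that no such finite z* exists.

Set f=λy, z=hλ:
  order 3, 3-stage ⇒ R(z)=1+z+z^2/2+z^3/6
  (e.g. R(-0.84)=0.41402, |R|=0.41402)

Need |R(x)|<1, x<0.
x=-0.84: |R|=0.4140
|R(-2.33)|=0.7238 |R(-1.04)|=0.3133 |R(-0.71)|=0.4824
Bisect:
  x_lo=-2.9154 |R|=1.7956  x_hi=-0.2195 |R|=0.8028
  mid=-1.56746 |R|=0.01915 →hi
  mid=-2.24145 |R|=0.60627 →hi
  mid=-2.57844 |R|=1.11133 →lo
  mid=-2.40994 |R|=0.83878 →hi
  mid=-2.49419 |R|=0.96975 →hi
  mid=-2.53632 |R|=1.03918 →lo
  mid=-2.51525 |R|=1.00413 →lo
  mid=-2.50472 |R|=0.98686 →hi
  mid=-2.50999 |R|=0.99547 →hi
  ...
  [-2.51278,-2.51262] ⇒ x*=-2.5127
Interval (-2.5127, 0).

z* = -2.5127.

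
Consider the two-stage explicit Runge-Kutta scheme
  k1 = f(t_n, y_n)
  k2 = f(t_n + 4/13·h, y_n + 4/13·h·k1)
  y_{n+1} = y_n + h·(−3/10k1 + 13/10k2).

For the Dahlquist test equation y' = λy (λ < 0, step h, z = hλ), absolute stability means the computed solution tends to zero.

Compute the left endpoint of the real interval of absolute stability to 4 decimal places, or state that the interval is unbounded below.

z* = -2.5000.

On y'=λy, z=hλ:
  k1=λy_n ⇒ h·k1=z·y_n;  k2=λ(1+4/13z)y_n ⇒ h·k2=z(1+4/13z)y_n
  y_{n+1}/y_n = 1 − 3/10z + 13/10z(1+4/13z) = 1 + z + 2/5z²
  so R(z) = 1 + z + 2/5z².

Solve |R(x)|<1 on ℝ⁻.
x=-1.2: |R|=0.3760
R=1: x+2/5x²=0 ⇒ x=−5/2=-2.5000; min R=1−1/(4·2/5)=0.3750>−1
Confirm numerically:
  x=-2.298: |R|=0.81432 <1
  x=-2.238: |R|=0.76546 <1
  x=-1.539: |R|=0.40841 <1
  x=-2.813: |R|=1.35219 >1
  x=-2.565: |R|=1.06669 >1
Stable set (-2.5000, 0).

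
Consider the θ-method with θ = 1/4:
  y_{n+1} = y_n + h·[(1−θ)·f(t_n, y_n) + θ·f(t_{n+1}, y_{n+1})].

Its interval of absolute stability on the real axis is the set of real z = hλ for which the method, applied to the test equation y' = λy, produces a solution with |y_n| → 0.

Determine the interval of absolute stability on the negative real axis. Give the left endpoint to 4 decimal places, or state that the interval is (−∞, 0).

With y'=λy (z=hλ):
  y_{n+1} = y_n + z·[3/4·y_n + 1/4·y_{n+1}] ⇒ (1 − 1/4z)y_{n+1} = (1 + 3/4z)y_n
  so R(z) = (1 + 3/4z)/(1 − 1/4z).

Boundary: |R(x)|=1, x<0.
x=-0.44: |R|=0.6036
R=−1: 1+3/4x = −1+1/4x ⇒ -1/2x=2 ⇒ x=2/(-1/2)=-4.0000
Confirm numerically:
  x=-3.968: |R|=0.99197 <1
  x=-3.548: |R|=0.88023 <1
  x=-3.298: |R|=0.80762 <1
  x=-4.510: |R|=1.11986 >1
  x=-4.507: |R|=1.11920 >1
So |R|<1 on (-4.0000, 0).

(-4.0000, 0).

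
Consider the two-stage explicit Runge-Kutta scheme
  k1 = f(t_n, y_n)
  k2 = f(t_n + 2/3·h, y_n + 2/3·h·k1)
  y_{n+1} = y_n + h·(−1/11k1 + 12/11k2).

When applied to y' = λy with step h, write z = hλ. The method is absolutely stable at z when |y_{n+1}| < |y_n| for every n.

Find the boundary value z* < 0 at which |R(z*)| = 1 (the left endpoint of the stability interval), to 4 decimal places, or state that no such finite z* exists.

Test eqn y'=λy, z=hλ:
  k1=λy_n ⇒ h·k1=z·y_n;  k2=λ(1+2/3z)y_n ⇒ h·k2=z(1+2/3z)y_n
  y_{n+1}/y_n = 1 − 1/11z + 12/11z(1+2/3z) = 1 + z + 8/11z²
  so R(z) = 1 + z + 8/11z².

Find x<0 with |R(x)|<1.
x=-1.28: |R|=0.9116
R=1: x+8/11x²=0 ⇒ x=−11/8=-1.3750; min R=1−1/(4·8/11)=0.6562>−1
Confirm numerically:
  x=-1.210: |R|=0.85480 <1
  x=-1.189: |R|=0.83916 <1
  x=-0.696: |R|=0.65630 <1
  x=-0.602: |R|=0.66157 <1
  x=-1.850: |R|=1.63909 >1
  x=-1.531: |R|=1.17370 >1
Interval (-1.3750, 0).

z* = -1.3750.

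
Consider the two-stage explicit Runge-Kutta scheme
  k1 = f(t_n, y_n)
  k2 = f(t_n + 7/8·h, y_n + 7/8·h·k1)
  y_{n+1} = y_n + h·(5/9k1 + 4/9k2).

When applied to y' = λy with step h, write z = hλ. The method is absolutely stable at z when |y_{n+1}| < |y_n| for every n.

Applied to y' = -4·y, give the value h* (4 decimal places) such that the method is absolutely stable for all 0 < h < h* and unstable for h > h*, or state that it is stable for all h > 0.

(-2.5714,0); λ=-4 ⇒ h* = (18/7)/4 = 0.6429.

Test eqn y'=λy, z=hλ:
  k1=λy_n ⇒ h·k1=z·y_n;  k2=λ(1+7/8z)y_n ⇒ h·k2=z(1+7/8z)y_n
  y_{n+1}/y_n = 1 + 5/9z + 4/9z(1+7/8z) = 1 + z + 7/18z²
  ⇒ R(z) = 1 + z + 7/18z².

Need |R(x)|<1, x<0.
x=-1.41: |R|=0.3632
R=1: x+7/18x²=0 ⇒ x=−18/7=-2.5714; min R=1−1/(4·7/18)=0.3571>−1
Confirm numerically:
  x=-2.086: |R|=0.60621 <1
  x=-1.700: |R|=0.42389 <1
  x=-1.311: |R|=0.35739 <1
  x=-2.949: |R|=1.43301 >1
  x=-2.697: |R|=1.13170 >1
Stable set (-2.5714, 0).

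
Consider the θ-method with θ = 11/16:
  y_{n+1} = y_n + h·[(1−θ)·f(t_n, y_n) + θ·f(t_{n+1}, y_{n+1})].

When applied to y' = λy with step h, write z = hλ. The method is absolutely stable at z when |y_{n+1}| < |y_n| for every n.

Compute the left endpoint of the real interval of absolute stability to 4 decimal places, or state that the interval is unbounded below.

interval (−∞, 0).

Test eqn y'=λy, z=hλ:
  y_{n+1} = y_n + z·[5/16·y_n + 11/16·y_{n+1}] ⇒ (1 − 11/16z)y_{n+1} = (1 + 5/16z)y_n
  ⇒ R(z) = (1 + 5/16z)/(1 − 11/16z).

Solve |R(x)|<1 on ℝ⁻.
x=-1.39: |R|=0.2892
x=-2: |R|=0.1579
x=-10: |R|=0.2698
x=-100: |R|=0.4337
θ=11/16≥1/2 ⇒ |1+5/16x|<|1−11/16x| ∀x<0 ⇒ unbounded interval.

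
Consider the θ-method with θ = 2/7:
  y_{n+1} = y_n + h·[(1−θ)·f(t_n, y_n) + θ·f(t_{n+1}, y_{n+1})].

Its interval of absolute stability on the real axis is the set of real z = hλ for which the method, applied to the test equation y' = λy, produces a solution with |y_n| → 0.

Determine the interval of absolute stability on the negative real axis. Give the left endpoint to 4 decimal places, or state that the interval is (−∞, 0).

z∈(-4.6667,0).

Test eqn y'=λy, z=hλ:
  y_{n+1} = y_n + z·[5/7·y_n + 2/7·y_{n+1}] ⇒ (1 − 2/7z)y_{n+1} = (1 + 5/7z)y_n
  R(z) = (1 + 5/7z)/(1 − 2/7z).

Need |R(x)|<1, x<0.
x=-0.68: |R|=0.4306
R=−1: 1+5/7x = −1+2/7x ⇒ -3/7x=2 ⇒ x=2/(-3/7)=-4.6667
Confirm numerically:
  x=-4.030: |R|=0.87317 <1
  x=-3.065: |R|=0.63404 <1
  x=-2.342: |R|=0.40312 <1
  x=-4.901: |R|=1.04184 >1
  x=-4.827: |R|=1.02888 >1
Stable set (-4.6667, 0).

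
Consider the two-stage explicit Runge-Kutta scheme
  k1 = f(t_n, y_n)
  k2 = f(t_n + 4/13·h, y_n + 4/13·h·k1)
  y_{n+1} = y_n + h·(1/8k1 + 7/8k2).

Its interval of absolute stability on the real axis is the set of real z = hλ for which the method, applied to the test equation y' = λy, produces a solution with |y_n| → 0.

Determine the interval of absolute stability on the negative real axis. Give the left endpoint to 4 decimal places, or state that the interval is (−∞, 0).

Test eqn y'=λy, z=hλ:
  k1=λy_n ⇒ h·k1=z·y_n;  k2=λ(1+4/13z)y_n ⇒ h·k2=z(1+4/13z)y_n
  y_{n+1}/y_n = 1 + 1/8z + 7/8z(1+4/13z) = 1 + z + 7/26z²
  ⇒ R(z) = 1 + z + 7/26z².

Boundary: |R(x)|=1, x<0.
x=-1.59: |R|=0.0906
R=1: x+7/26x²=0 ⇒ x=−26/7=-3.7143; min R=1−1/(4·7/26)=0.0714>−1
Confirm numerically:
  x=-3.441: |R|=0.74682 <1
  x=-3.091: |R|=0.48131 <1
  x=-1.491: |R|=0.10752 <1
  x=-4.252: |R|=1.61556 >1
  x=-3.927: |R|=1.22490 >1
  x=-3.923: |R|=1.22044 >1
Stable set (-3.7143, 0).

(-3.7143, 0).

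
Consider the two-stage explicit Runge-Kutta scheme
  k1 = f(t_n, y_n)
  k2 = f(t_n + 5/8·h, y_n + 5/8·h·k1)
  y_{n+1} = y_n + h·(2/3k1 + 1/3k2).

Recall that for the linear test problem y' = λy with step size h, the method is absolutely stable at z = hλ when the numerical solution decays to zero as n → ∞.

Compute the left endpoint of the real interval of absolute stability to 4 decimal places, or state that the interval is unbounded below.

With y'=λy (z=hλ):
  k1=λy_n ⇒ h·k1=z·y_n;  k2=λ(1+5/8z)y_n ⇒ h·k2=z(1+5/8z)y_n
  y_{n+1}/y_n = 1 + 2/3z + 1/3z(1+5/8z) = 1 + z + 5/24z²
  Hence R(z) = 1 + z + 5/24z².

Need |R(x)|<1, x<0.
x=-0.75: |R|=0.3672
R=1: x+5/24x²=0 ⇒ x=−24/5=-4.8000; min R=1−1/(4·5/24)=-0.2000>−1
Confirm numerically:
  x=-4.745: |R|=0.94563 <1
  x=-2.631: |R|=0.18888 <1
  x=-2.573: |R|=0.19376 <1
  x=-4.868: |R|=1.06896 >1
  x=-4.861: |R|=1.06178 >1
So |R|<1 on (-4.8000, 0).

z* = -4.8000.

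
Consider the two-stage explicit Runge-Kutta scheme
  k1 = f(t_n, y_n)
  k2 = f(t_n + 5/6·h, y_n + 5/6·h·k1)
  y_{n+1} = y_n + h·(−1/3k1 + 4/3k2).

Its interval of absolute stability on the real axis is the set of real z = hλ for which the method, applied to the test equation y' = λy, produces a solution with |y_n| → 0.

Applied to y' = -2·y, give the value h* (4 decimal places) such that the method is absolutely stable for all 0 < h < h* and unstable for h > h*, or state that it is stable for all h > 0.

Set f=λy, z=hλ:
  k1=λy_n ⇒ h·k1=z·y_n;  k2=λ(1+5/6z)y_n ⇒ h·k2=z(1+5/6z)y_n
  y_{n+1}/y_n = 1 − 1/3z + 4/3z(1+5/6z) = 1 + z + 10/9z²
  ⇒ R(z) = 1 + z + 10/9z².

Solve |R(x)|<1 on ℝ⁻.
x=-1.39: |R|=1.7568
R=1: x+10/9x²=0 ⇒ x=−9/10=-0.9000; min R=1−1/(4·10/9)=0.7750>−1
Confirm numerically:
  x=-0.746: |R|=0.87235 <1
  x=-0.659: |R|=0.82353 <1
  x=-0.545: |R|=0.78503 <1
  x=-0.407: |R|=0.77705 <1
  x=-1.458: |R|=1.90396 >1
  x=-1.453: |R|=1.89279 >1
So |R|<1 on (-0.9000, 0).

(-0.9000,0); λ=-2 ⇒ h* = (9/10)/2 = 0.4500.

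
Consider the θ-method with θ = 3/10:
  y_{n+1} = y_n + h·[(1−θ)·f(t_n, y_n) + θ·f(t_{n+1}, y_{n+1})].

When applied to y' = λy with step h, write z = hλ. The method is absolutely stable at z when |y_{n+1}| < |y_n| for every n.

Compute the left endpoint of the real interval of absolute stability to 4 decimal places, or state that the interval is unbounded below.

z* = -5.0000.

Set f=λy, z=hλ:
  y_{n+1} = y_n + z·[7/10·y_n + 3/10·y_{n+1}] ⇒ (1 − 3/10z)y_{n+1} = (1 + 7/10z)y_n
  so R(z) = (1 + 7/10z)/(1 − 3/10z).

Boundary: |R(x)|=1, x<0.
x=-0.78: |R|=0.3679
R=−1: 1+7/10x = −1+3/10x ⇒ -2/5x=2 ⇒ x=2/(-2/5)=-5.0000
Confirm numerically:
  x=-4.842: |R|=0.97423 <1
  x=-4.581: |R|=0.92941 <1
  x=-3.630: |R|=0.73767 <1
  x=-2.313: |R|=0.36549 <1
  x=-5.569: |R|=1.08522 >1
  x=-5.488: |R|=1.07376 >1
  x=-5.041: |R|=1.00653 >1
Interval (-5.0000, 0).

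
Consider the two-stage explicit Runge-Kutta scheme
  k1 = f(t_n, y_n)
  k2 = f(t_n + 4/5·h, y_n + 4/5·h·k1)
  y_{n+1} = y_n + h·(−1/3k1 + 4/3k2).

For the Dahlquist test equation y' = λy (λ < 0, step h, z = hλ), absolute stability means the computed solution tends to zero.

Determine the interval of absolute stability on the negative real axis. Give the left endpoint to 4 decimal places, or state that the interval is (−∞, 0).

On y'=λy, z=hλ:
  k1=λy_n ⇒ h·k1=z·y_n;  k2=λ(1+4/5z)y_n ⇒ h·k2=z(1+4/5z)y_n
  y_{n+1}/y_n = 1 − 1/3z + 4/3z(1+4/5z) = 1 + z + 16/15z²
  R(z) = 1 + z + 16/15z².

Need |R(x)|<1, x<0.
x=-0.87: |R|=0.9374
R=1: x+16/15x²=0 ⇒ x=−15/16=-0.9375; min R=1−1/(4·16/15)=0.7656>−1
Confirm numerically:
  x=-0.809: |R|=0.88911 <1
  x=-0.807: |R|=0.88767 <1
  x=-0.742: |R|=0.84527 <1
  x=-1.259: |R|=1.43175 >1
  x=-1.214: |R|=1.35805 >1
  x=-1.126: |R|=1.22640 >1
So |R|<1 on (-0.9375, 0).

(-0.9375, 0).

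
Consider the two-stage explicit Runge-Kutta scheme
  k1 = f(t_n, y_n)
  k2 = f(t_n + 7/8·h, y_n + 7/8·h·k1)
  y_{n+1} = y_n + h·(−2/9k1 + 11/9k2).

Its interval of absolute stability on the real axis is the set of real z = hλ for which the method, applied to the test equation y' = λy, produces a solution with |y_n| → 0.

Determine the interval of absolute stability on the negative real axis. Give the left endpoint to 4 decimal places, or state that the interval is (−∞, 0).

Test eqn y'=λy, z=hλ:
  k1=λy_n ⇒ h·k1=z·y_n;  k2=λ(1+7/8z)y_n ⇒ h·k2=z(1+7/8z)y_n
  y_{n+1}/y_n = 1 − 2/9z + 11/9z(1+7/8z) = 1 + z + 77/72z²
  Hence R(z) = 1 + z + 77/72z².

Boundary: |R(x)|=1, x<0.
x=-0.68: |R|=0.8145
R=1: x+77/72x²=0 ⇒ x=−72/77=-0.9351; min R=1−1/(4·77/72)=0.7662>−1
Confirm numerically:
  x=-0.569: |R|=0.77724 <1
  x=-0.500: |R|=0.76736 <1
  x=-0.438: |R|=0.76717 <1
  x=-0.422: |R|=0.76845 <1
  x=-1.278: |R|=1.46871 >1
  x=-1.024: |R|=1.09739 >1
Stable set (-0.9351, 0).

z∈(-0.9351,0).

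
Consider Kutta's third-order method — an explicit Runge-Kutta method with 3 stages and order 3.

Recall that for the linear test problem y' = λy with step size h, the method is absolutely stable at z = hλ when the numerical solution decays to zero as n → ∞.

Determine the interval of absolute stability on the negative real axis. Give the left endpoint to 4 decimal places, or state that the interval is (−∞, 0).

On y'=λy, z=hλ:
  order 3, 3-stage ⇒ R(z)=1+z+z^2/2+z^3/6
  (e.g. R(-0.64)=0.52111, |R|=0.52111)

Solve |R(x)|<1 on ℝ⁻.
x=-0.64: |R|=0.5211
|R(-2.78)|=1.4966 |R(-2.74)|=1.4147 |R(-1.73)|=0.0965
Bisect:
  x_lo=-3.3286 |R|=2.9354  x_hi=-0.3415 |R|=0.7102
  mid=-1.83506 |R|=0.18125 →hi
  mid=-2.58183 |R|=1.11725 →lo
  mid=-2.20844 |R|=0.56501 →hi
  mid=-2.39513 |R|=0.81682 →hi
  mid=-2.48848 |R|=0.96055 →hi
  mid=-2.53515 |R|=1.03723 →lo
  mid=-2.51182 |R|=0.99847 →hi
  mid=-2.52349 |R|=1.01775 →lo
  ...
  [-2.51291,-2.51273] ⇒ x*=-2.5127
Stable set (-2.5127, 0).

(-2.5127, 0).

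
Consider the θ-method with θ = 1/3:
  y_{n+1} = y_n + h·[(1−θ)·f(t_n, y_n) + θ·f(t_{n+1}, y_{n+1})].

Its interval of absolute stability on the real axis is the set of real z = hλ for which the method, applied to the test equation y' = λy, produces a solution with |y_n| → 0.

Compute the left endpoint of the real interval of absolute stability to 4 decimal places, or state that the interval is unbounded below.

On y'=λy, z=hλ:
  y_{n+1} = y_n + z·[2/3·y_n + 1/3·y_{n+1}] ⇒ (1 − 1/3z)y_{n+1} = (1 + 2/3z)y_n
  R(z) = (1 + 2/3z)/(1 − 1/3z).

Solve |R(x)|<1 on ℝ⁻.
x=-0.62: |R|=0.4862
R=−1: 1+2/3x = −1+1/3x ⇒ -1/3x=2 ⇒ x=2/(-1/3)=-6.0000
Confirm numerically:
  x=-4.544: |R|=0.80700 <1
  x=-4.264: |R|=0.76101 <1
  x=-2.836: |R|=0.45785 <1
  x=-6.334: |R|=1.03578 >1
  x=-6.259: |R|=1.02797 >1
  x=-6.046: |R|=1.00509 >1
So |R|<1 on (-6.0000, 0).

left endpoint -6.0000.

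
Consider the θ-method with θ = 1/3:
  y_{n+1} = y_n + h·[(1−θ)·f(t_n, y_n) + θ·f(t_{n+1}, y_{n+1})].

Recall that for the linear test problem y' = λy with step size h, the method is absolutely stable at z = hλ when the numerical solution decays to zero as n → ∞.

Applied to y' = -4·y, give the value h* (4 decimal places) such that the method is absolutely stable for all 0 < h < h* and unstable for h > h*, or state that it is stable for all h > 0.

With y'=λy (z=hλ):
  y_{n+1} = y_n + z·[2/3·y_n + 1/3·y_{n+1}] ⇒ (1 − 1/3z)y_{n+1} = (1 + 2/3z)y_n
  R(z) = (1 + 2/3z)/(1 − 1/3z).

Boundary: |R(x)|=1, x<0.
x=-0.65: |R|=0.4658
R=−1: 1+2/3x = −1+1/3x ⇒ -1/3x=2 ⇒ x=2/(-1/3)=-6.0000
Confirm numerically:
  x=-5.699: |R|=0.96540 <1
  x=-3.564: |R|=0.62888 <1
  x=-3.478: |R|=0.61068 <1
  x=-2.771: |R|=0.44048 <1
  x=-6.472: |R|=1.04983 >1
  x=-6.395: |R|=1.04204 >1
  x=-6.281: |R|=1.03028 >1
So |R|<1 on (-6.0000, 0).

(-6.0000,0); λ=-4 ⇒ h* = (6)/4 = 1.5000.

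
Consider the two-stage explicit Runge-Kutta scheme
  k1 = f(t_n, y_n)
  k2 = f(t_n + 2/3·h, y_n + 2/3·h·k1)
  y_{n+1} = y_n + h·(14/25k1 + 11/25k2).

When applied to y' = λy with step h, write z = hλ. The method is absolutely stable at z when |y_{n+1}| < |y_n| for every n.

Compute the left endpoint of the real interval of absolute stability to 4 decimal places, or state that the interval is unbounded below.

Set f=λy, z=hλ:
  k1=λy_n ⇒ h·k1=z·y_n;  k2=λ(1+2/3z)y_n ⇒ h·k2=z(1+2/3z)y_n
  y_{n+1}/y_n = 1 + 14/25z + 11/25z(1+2/3z) = 1 + z + 22/75z²
  R(z) = 1 + z + 22/75z².

Need |R(x)|<1, x<0.
x=-1.27: |R|=0.2031
R=1: x+22/75x²=0 ⇒ x=−75/22=-3.4091; min R=1−1/(4·22/75)=0.1477>−1
Confirm numerically:
  x=-3.378: |R|=0.96919 <1
  x=-3.269: |R|=0.86567 <1
  x=-2.694: |R|=0.43491 <1
  x=-1.759: |R|=0.14860 <1
  x=-3.784: |R|=1.41614 >1
  x=-3.596: |R|=1.19716 >1
  x=-3.456: |R|=1.04755 >1
Stable set (-3.4091, 0).

z* = -3.4091.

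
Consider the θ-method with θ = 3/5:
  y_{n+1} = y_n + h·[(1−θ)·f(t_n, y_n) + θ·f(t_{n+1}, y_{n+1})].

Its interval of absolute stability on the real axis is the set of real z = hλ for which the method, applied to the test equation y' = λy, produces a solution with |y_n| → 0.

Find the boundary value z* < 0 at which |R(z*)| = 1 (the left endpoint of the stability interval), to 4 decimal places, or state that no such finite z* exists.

unbounded; (−∞, 0).

Test eqn y'=λy, z=hλ:
  y_{n+1} = y_n + z·[2/5·y_n + 3/5·y_{n+1}] ⇒ (1 − 3/5z)y_{n+1} = (1 + 2/5z)y_n
  Hence R(z) = (1 + 2/5z)/(1 − 3/5z).

Solve |R(x)|<1 on ℝ⁻.
x=-1.73: |R|=0.1511
x=-2: |R|=0.0909
x=-10: |R|=0.4286
x=-100: |R|=0.6393
θ=3/5≥1/2 ⇒ |1+2/5x|<|1−3/5x| ∀x<0 ⇒ stable on all of ℝ⁻.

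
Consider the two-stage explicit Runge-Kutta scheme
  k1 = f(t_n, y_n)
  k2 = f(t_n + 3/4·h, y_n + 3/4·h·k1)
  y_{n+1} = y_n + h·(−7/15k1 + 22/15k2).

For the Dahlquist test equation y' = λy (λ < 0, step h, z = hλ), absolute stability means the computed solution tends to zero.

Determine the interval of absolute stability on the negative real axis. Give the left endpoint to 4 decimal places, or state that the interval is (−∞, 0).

(-0.9091, 0).

On y'=λy, z=hλ:
  k1=λy_n ⇒ h·k1=z·y_n;  k2=λ(1+3/4z)y_n ⇒ h·k2=z(1+3/4z)y_n
  y_{n+1}/y_n = 1 − 7/15z + 22/15z(1+3/4z) = 1 + z + 11/10z²
  so R(z) = 1 + z + 11/10z².

Solve |R(x)|<1 on ℝ⁻.
x=-1.19: |R|=1.3677
R=1: x+11/10x²=0 ⇒ x=−10/11=-0.9091; min R=1−1/(4·11/10)=0.7727>−1
Confirm numerically:
  x=-0.874: |R|=0.96626 <1
  x=-0.783: |R|=0.89140 <1
  x=-0.674: |R|=0.82570 <1
  x=-0.965: |R|=1.05935 >1
  x=-0.954: |R|=1.04713 >1
Stable set (-0.9091, 0).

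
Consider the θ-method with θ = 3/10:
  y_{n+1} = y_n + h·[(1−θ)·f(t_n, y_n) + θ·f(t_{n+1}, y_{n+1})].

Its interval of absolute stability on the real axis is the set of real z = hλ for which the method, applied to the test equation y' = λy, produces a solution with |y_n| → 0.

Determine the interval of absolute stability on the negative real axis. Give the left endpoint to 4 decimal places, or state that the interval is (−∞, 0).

Test eqn y'=λy, z=hλ:
  y_{n+1} = y_n + z·[7/10·y_n + 3/10·y_{n+1}] ⇒ (1 − 3/10z)y_{n+1} = (1 + 7/10z)y_n
  R(z) = (1 + 7/10z)/(1 − 3/10z).

Need |R(x)|<1, x<0.
x=-1.14: |R|=0.1505
R=−1: 1+7/10x = −1+3/10x ⇒ -2/5x=2 ⇒ x=2/(-2/5)=-5.0000
Confirm numerically:
  x=-4.453: |R|=0.90633 <1
  x=-2.810: |R|=0.52469 <1
  x=-2.519: |R|=0.43476 <1
  x=-2.101: |R|=0.28872 <1
  x=-5.469: |R|=1.07104 >1
  x=-5.102: |R|=1.01612 >1
Stable set (-5.0000, 0).

z∈(-5.0000,0).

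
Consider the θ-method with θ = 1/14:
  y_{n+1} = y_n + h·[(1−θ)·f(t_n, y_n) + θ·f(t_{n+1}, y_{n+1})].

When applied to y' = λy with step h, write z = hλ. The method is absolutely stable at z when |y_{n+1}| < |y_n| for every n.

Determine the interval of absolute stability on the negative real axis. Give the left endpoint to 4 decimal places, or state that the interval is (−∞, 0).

On y'=λy, z=hλ:
  y_{n+1} = y_n + z·[13/14·y_n + 1/14·y_{n+1}] ⇒ (1 − 1/14z)y_{n+1} = (1 + 13/14z)y_n
  ⇒ R(z) = (1 + 13/14z)/(1 − 1/14z).

Need |R(x)|<1, x<0.
x=-1.1: |R|=0.0199
R=−1: 1+13/14x = −1+1/14x ⇒ -6/7x=2 ⇒ x=2/(-6/7)=-2.3333
Confirm numerically:
  x=-2.118: |R|=0.83968 <1
  x=-2.063: |R|=0.79805 <1
  x=-1.151: |R|=0.06356 <1
  x=-2.479: |R|=1.10607 >1
  x=-2.412: |R|=1.05752 >1
  x=-2.408: |R|=1.05461 >1
So |R|<1 on (-2.3333, 0).

(-2.3333, 0).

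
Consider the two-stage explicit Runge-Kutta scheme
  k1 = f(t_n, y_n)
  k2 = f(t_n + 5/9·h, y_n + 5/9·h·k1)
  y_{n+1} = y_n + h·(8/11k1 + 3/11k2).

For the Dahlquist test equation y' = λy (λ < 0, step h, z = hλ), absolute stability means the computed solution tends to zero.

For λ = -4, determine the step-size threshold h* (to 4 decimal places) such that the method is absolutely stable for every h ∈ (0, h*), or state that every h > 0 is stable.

With y'=λy (z=hλ):
  k1=λy_n ⇒ h·k1=z·y_n;  k2=λ(1+5/9z)y_n ⇒ h·k2=z(1+5/9z)y_n
  y_{n+1}/y_n = 1 + 8/11z + 3/11z(1+5/9z) = 1 + z + 5/33z²
  so R(z) = 1 + z + 5/33z².

Find x<0 with |R(x)|<1.
x=-0.48: |R|=0.5549
R=1: x+5/33x²=0 ⇒ x=−33/5=-6.6000; min R=1−1/(4·5/33)=-0.6500>−1
Confirm numerically:
  x=-5.027: |R|=0.19810 <1
  x=-4.028: |R|=0.56970 <1
  x=-3.313: |R|=0.64997 <1
  x=-7.179: |R|=1.62979 >1
  x=-6.873: |R|=1.28429 >1
  x=-6.668: |R|=1.06870 >1
So |R|<1 on (-6.6000, 0).

(-6.6000,0); λ=-4 ⇒ h* = (33/5)/4 = 1.6500.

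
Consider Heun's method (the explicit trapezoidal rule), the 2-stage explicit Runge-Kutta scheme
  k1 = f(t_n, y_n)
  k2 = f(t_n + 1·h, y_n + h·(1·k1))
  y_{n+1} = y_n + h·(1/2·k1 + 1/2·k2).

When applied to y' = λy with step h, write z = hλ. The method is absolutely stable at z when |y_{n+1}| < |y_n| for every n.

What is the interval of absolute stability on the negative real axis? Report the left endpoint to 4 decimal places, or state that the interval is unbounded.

z∈(-2.0000,0).

On y'=λy, z=hλ:
  order 2, 2-stage ⇒ R(z)=1+z+z^2/2
  (e.g. R(-1.46)=0.60580, |R|=0.60580)

Solve |R(x)|<1 on ℝ⁻.
x=-1.46: |R|=0.6058
|R(-1.16)|=0.5128 |R(-0.58)|=0.5882 |R(-0.5)|=0.6250
Bisect:
  x_lo=-2.8835 |R|=2.2738  x_hi=-0.3283 |R|=0.7256
  mid=-1.60590 |R|=0.68356 →hi
  mid=-2.24470 |R|=1.27464 →lo
  mid=-1.92530 |R|=0.92809 →hi
  mid=-2.08500 |R|=1.08861 →lo
  mid=-2.00515 |R|=1.00516 →lo
  mid=-1.96523 |R|=0.96583 →hi
  mid=-1.98519 |R|=0.98530 →hi
  mid=-1.99517 |R|=0.99518 →hi
  mid=-2.00016 |R|=1.00016 →lo
  ...
  [-2.00000,-1.99985] ⇒ x*=-2.0000
Stable set (-2.0000, 0).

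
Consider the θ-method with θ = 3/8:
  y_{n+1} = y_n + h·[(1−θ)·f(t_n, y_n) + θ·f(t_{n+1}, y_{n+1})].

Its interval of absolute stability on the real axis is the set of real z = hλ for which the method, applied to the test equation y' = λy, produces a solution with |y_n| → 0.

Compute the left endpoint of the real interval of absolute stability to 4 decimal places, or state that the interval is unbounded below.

Set f=λy, z=hλ:
  y_{n+1} = y_n + z·[5/8·y_n + 3/8·y_{n+1}] ⇒ (1 − 3/8z)y_{n+1} = (1 + 5/8z)y_n
  so R(z) = (1 + 5/8z)/(1 − 3/8z).

Solve |R(x)|<1 on ℝ⁻.
x=-0.45: |R|=0.6150
R=−1: 1+5/8x = −1+3/8x ⇒ -1/4x=2 ⇒ x=2/(-1/4)=-8.0000
Confirm numerically:
  x=-7.167: |R|=0.94353 <1
  x=-3.935: |R|=0.58950 <1
  x=-3.782: |R|=0.56394 <1
  x=-3.416: |R|=0.49759 <1
  x=-8.222: |R|=1.01359 >1
  x=-8.207: |R|=1.01269 >1
  x=-8.077: |R|=1.00478 >1
Interval (-8.0000, 0).

z* = -8.0000.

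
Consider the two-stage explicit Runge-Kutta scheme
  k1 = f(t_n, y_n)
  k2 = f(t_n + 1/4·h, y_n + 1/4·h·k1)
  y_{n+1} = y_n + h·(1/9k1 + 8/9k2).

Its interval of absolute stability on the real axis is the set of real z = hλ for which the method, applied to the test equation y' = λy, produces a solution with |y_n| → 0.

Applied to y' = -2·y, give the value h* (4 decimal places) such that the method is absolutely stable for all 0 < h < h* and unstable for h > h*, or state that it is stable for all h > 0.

Set f=λy, z=hλ:
  k1=λy_n ⇒ h·k1=z·y_n;  k2=λ(1+1/4z)y_n ⇒ h·k2=z(1+1/4z)y_n
  y_{n+1}/y_n = 1 + 1/9z + 8/9z(1+1/4z) = 1 + z + 2/9z²
  R(z) = 1 + z + 2/9z².

Find x<0 with |R(x)|<1.
x=-0.81: |R|=0.3358
R=1: x+2/9x²=0 ⇒ x=−9/2=-4.5000; min R=1−1/(4·2/9)=-0.1250>−1
Confirm numerically:
  x=-4.115: |R|=0.64794 <1
  x=-3.365: |R|=0.15127 <1
  x=-2.939: |R|=0.01951 <1
  x=-4.741: |R|=1.25391 >1
  x=-4.551: |R|=1.05158 >1
So |R|<1 on (-4.5000, 0).

(-4.5000,0); λ=-2 ⇒ h* = (9/2)/2 = 2.2500.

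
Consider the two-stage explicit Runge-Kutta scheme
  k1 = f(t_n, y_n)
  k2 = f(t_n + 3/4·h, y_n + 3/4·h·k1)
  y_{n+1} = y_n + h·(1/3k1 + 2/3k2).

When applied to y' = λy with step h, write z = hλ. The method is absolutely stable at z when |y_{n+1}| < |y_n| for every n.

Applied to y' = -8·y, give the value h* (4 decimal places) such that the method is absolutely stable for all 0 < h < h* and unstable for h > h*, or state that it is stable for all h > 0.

(-2.0000,0); λ=-8 ⇒ h* = (2)/8 = 0.2500.

With y'=λy (z=hλ):
  k1=λy_n ⇒ h·k1=z·y_n;  k2=λ(1+3/4z)y_n ⇒ h·k2=z(1+3/4z)y_n
  y_{n+1}/y_n = 1 + 1/3z + 2/3z(1+3/4z) = 1 + z + 1/2z²
  ⇒ R(z) = 1 + z + 1/2z².

Solve |R(x)|<1 on ℝ⁻.
x=-1.73: |R|=0.7664
R=1: x+1/2x²=0 ⇒ x=−2=-2.0000; min R=1−1/(4·1/2)=0.5000>−1
Confirm numerically:
  x=-1.492: |R|=0.62103 <1
  x=-0.951: |R|=0.50120 <1
  x=-0.857: |R|=0.51022 <1
  x=-0.848: |R|=0.51155 <1
  x=-2.345: |R|=1.40451 >1
  x=-2.314: |R|=1.36330 >1
  x=-2.226: |R|=1.25154 >1
Stable set (-2.0000, 0).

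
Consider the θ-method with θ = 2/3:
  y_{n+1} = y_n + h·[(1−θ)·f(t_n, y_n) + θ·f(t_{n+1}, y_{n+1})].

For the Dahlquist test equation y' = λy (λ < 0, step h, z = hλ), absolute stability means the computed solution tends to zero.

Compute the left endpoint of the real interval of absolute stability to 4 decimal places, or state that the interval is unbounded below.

Set f=λy, z=hλ:
  y_{n+1} = y_n + z·[1/3·y_n + 2/3·y_{n+1}] ⇒ (1 − 2/3z)y_{n+1} = (1 + 1/3z)y_n
  so R(z) = (1 + 1/3z)/(1 − 2/3z).

Solve |R(x)|<1 on ℝ⁻.
x=-0.51: |R|=0.6194
x=-2: |R|=0.1429
x=-10: |R|=0.3043
x=-100: |R|=0.4778
θ=2/3≥1/2 ⇒ |1+1/3x|<|1−2/3x| ∀x<0 ⇒ unbounded interval.

interval (−∞, 0).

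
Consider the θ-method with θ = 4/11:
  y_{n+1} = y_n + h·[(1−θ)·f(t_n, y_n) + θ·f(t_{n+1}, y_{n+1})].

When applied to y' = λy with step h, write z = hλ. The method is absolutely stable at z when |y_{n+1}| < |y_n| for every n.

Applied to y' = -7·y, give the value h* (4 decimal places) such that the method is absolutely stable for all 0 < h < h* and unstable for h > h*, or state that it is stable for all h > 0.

(-7.3333,0); λ=-7 ⇒ h* = (22/3)/7 = 1.0476.

On y'=λy, z=hλ:
  y_{n+1} = y_n + z·[7/11·y_n + 4/11·y_{n+1}] ⇒ (1 − 4/11z)y_{n+1} = (1 + 7/11z)y_n
  so R(z) = (1 + 7/11z)/(1 − 4/11z).

Boundary: |R(x)|=1, x<0.
x=-1.77: |R|=0.0769
R=−1: 1+7/11x = −1+4/11x ⇒ -3/11x=2 ⇒ x=2/(-3/11)=-7.3333
Confirm numerically:
  x=-6.583: |R|=0.93970 <1
  x=-5.437: |R|=0.82628 <1
  x=-3.466: |R|=0.53338 <1
  x=-7.664: |R|=1.02381 >1
  x=-7.455: |R|=1.00894 >1
Interval (-7.3333, 0).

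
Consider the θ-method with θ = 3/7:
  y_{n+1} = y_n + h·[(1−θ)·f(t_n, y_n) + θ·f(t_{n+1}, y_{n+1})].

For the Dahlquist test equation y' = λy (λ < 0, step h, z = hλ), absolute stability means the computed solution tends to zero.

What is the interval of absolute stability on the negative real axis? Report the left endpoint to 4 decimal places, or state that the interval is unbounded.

z∈(-14.0000,0).

With y'=λy (z=hλ):
  y_{n+1} = y_n + z·[4/7·y_n + 3/7·y_{n+1}] ⇒ (1 − 3/7z)y_{n+1} = (1 + 4/7z)y_n
  so R(z) = (1 + 4/7z)/(1 − 3/7z).

Solve |R(x)|<1 on ℝ⁻.
x=-1.5: |R|=0.0870
R=−1: 1+4/7x = −1+3/7x ⇒ -1/7x=2 ⇒ x=2/(-1/7)=-14.0000
Confirm numerically:
  x=-13.081: |R|=0.98013 <1
  x=-11.232: |R|=0.93198 <1
  x=-9.867: |R|=0.88708 <1
  x=-14.588: |R|=1.01158 >1
  x=-14.587: |R|=1.01156 >1
  x=-14.329: |R|=1.00658 >1
Stable set (-14.0000, 0).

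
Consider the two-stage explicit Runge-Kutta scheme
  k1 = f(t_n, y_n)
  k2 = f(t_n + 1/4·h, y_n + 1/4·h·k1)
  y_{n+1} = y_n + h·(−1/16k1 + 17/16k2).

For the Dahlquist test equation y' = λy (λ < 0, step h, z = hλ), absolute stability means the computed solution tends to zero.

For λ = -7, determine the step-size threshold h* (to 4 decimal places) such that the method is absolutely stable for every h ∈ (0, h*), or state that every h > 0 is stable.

With y'=λy (z=hλ):
  k1=λy_n ⇒ h·k1=z·y_n;  k2=λ(1+1/4z)y_n ⇒ h·k2=z(1+1/4z)y_n
  y_{n+1}/y_n = 1 − 1/16z + 17/16z(1+1/4z) = 1 + z + 17/64z²
  R(z) = 1 + z + 17/64z².

Solve |R(x)|<1 on ℝ⁻.
x=-1.51: |R|=0.0957
R=1: x+17/64x²=0 ⇒ x=−64/17=-3.7647; min R=1−1/(4·17/64)=0.0588>−1
Confirm numerically:
  x=-2.640: |R|=0.21130 <1
  x=-2.055: |R|=0.06674 <1
  x=-1.882: |R|=0.05882 <1
  x=-4.154: |R|=1.42955 >1
  x=-4.013: |R|=1.26467 >1
  x=-3.873: |R|=1.11141 >1
Stable set (-3.7647, 0).

(-3.7647,0); λ=-7 ⇒ h* = (64/17)/7 = 0.5378.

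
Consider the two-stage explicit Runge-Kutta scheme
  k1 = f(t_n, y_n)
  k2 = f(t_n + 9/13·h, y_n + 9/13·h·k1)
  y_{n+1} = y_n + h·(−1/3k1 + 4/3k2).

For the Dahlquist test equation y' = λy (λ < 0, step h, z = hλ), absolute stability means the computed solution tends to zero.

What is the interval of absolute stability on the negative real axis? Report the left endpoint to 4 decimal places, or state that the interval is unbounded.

On y'=λy, z=hλ:
  k1=λy_n ⇒ h·k1=z·y_n;  k2=λ(1+9/13z)y_n ⇒ h·k2=z(1+9/13z)y_n
  y_{n+1}/y_n = 1 − 1/3z + 4/3z(1+9/13z) = 1 + z + 12/13z²
  ⇒ R(z) = 1 + z + 12/13z².

Boundary: |R(x)|=1, x<0.
x=-0.83: |R|=0.8059
R=1: x+12/13x²=0 ⇒ x=−13/12=-1.0833; min R=1−1/(4·12/13)=0.7292>−1
Confirm numerically:
  x=-0.898: |R|=0.84637 <1
  x=-0.824: |R|=0.80275 <1
  x=-0.636: |R|=0.73738 <1
  x=-0.519: |R|=0.72964 <1
  x=-1.605: |R|=1.77287 >1
  x=-1.510: |R|=1.59471 >1
Stable set (-1.0833, 0).

z∈(-1.0833,0).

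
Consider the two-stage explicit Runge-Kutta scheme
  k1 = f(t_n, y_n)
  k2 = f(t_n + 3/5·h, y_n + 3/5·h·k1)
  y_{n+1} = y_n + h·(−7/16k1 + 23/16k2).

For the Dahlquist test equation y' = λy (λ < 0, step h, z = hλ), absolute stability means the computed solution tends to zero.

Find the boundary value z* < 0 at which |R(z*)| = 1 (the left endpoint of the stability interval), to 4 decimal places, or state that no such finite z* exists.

On y'=λy, z=hλ:
  k1=λy_n ⇒ h·k1=z·y_n;  k2=λ(1+3/5z)y_n ⇒ h·k2=z(1+3/5z)y_n
  y_{n+1}/y_n = 1 − 7/16z + 23/16z(1+3/5z) = 1 + z + 69/80z²
  R(z) = 1 + z + 69/80z².

Solve |R(x)|<1 on ℝ⁻.
x=-1.28: |R|=1.1331
R=1: x+69/80x²=0 ⇒ x=−80/69=-1.1594; min R=1−1/(4·69/80)=0.7101>−1
Confirm numerically:
  x=-0.886: |R|=0.79106 <1
  x=-0.797: |R|=0.75087 <1
  x=-0.740: |R|=0.73230 <1
  x=-1.451: |R|=1.36491 >1
  x=-1.213: |R|=1.05606 >1
So |R|<1 on (-1.1594, 0).

left endpoint -1.1594.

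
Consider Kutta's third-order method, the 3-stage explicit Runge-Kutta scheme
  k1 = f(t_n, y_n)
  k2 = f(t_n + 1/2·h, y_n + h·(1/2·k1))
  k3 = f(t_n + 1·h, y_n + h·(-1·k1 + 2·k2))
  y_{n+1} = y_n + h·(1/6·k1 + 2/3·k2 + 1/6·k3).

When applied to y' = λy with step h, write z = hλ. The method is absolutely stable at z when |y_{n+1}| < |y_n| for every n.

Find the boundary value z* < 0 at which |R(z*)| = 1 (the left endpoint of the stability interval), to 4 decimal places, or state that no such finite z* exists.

Test eqn y'=λy, z=hλ:
  order 3, 3-stage ⇒ R(z)=1+z+z^2/2+z^3/6
  (e.g. R(-1.3)=0.17883, |R|=0.17883)

Find x<0 with |R(x)|<1.
x=-1.3: |R|=0.1788
|R(-2.71)|=1.3550 |R(-1.41)|=0.1168 |R(-0.81)|=0.4295
Bisect:
  x_lo=-2.8525 |R|=1.6524  x_hi=-0.2370 |R|=0.7889
  mid=-1.54471 |R|=0.03404 →hi
  mid=-2.19859 |R|=0.55295 →hi
  mid=-2.52553 |R|=1.02114 →lo
  mid=-2.36206 |R|=0.76885 →hi
  mid=-2.44379 |R|=0.89017 →hi
  mid=-2.48466 |R|=0.95442 →hi
  mid=-2.50509 |R|=0.98747 →hi
  mid=-2.51531 |R|=1.00422 →lo
  mid=-2.51020 |R|=0.99583 →hi
  mid=-2.51276 |R|=1.00002 →lo
  ...
  [-2.51276,-2.51260] ⇒ x*=-2.5127
Interval (-2.5127, 0).

z* = -2.5127.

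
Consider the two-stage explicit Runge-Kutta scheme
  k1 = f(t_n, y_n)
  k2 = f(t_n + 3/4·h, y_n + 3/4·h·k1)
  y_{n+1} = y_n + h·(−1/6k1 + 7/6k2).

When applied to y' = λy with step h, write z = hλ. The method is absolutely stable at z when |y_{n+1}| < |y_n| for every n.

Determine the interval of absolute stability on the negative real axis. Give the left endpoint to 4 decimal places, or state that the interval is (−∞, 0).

With y'=λy (z=hλ):
  k1=λy_n ⇒ h·k1=z·y_n;  k2=λ(1+3/4z)y_n ⇒ h·k2=z(1+3/4z)y_n
  y_{n+1}/y_n = 1 − 1/6z + 7/6z(1+3/4z) = 1 + z + 7/8z²
  R(z) = 1 + z + 7/8z².

Find x<0 with |R(x)|<1.
x=-0.46: |R|=0.7251
R=1: x+7/8x²=0 ⇒ x=−8/7=-1.1429; min R=1−1/(4·7/8)=0.7143>−1
Confirm numerically:
  x=-0.812: |R|=0.76493 <1
  x=-0.701: |R|=0.72898 <1
  x=-0.519: |R|=0.71669 <1
  x=-1.501: |R|=1.47038 >1
  x=-1.283: |R|=1.15733 >1
  x=-1.242: |R|=1.10774 >1
Interval (-1.1429, 0).

z∈(-1.1429,0).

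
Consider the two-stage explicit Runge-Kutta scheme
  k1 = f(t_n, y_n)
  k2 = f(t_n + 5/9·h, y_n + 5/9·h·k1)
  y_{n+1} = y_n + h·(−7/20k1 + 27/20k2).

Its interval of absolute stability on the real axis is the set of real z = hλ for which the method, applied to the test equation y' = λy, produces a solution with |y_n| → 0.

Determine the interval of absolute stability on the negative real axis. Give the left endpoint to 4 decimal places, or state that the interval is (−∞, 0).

On y'=λy, z=hλ:
  k1=λy_n ⇒ h·k1=z·y_n;  k2=λ(1+5/9z)y_n ⇒ h·k2=z(1+5/9z)y_n
  y_{n+1}/y_n = 1 − 7/20z + 27/20z(1+5/9z) = 1 + z + 3/4z²
  Hence R(z) = 1 + z + 3/4z².

Solve |R(x)|<1 on ℝ⁻.
x=-1.37: |R|=1.0377
R=1: x+3/4x²=0 ⇒ x=−4/3=-1.3333; min R=1−1/(4·3/4)=0.6667>−1
Confirm numerically:
  x=-1.155: |R|=0.84552 <1
  x=-0.947: |R|=0.72561 <1
  x=-0.737: |R|=0.67038 <1
  x=-0.699: |R|=0.66745 <1
  x=-1.620: |R|=1.34830 >1
  x=-1.500: |R|=1.18750 >1
  x=-1.488: |R|=1.17261 >1
Interval (-1.3333, 0).

(-1.3333, 0).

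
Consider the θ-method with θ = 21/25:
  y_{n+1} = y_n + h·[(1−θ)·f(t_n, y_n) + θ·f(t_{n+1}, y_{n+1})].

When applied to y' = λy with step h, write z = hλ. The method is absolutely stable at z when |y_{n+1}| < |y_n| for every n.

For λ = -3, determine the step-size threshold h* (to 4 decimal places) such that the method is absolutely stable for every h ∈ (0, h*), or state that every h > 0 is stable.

Set f=λy, z=hλ:
  y_{n+1} = y_n + z·[4/25·y_n + 21/25·y_{n+1}] ⇒ (1 − 21/25z)y_{n+1} = (1 + 4/25z)y_n
  ⇒ R(z) = (1 + 4/25z)/(1 − 21/25z).

Find x<0 with |R(x)|<1.
x=-0.73: |R|=0.5475
x=-2: |R|=0.2537
x=-10: |R|=0.0638
x=-100: |R|=0.1765
θ=21/25≥1/2 ⇒ |1+4/25x|<|1−21/25x| ∀x<0 ⇒ interval (−∞,0).

unbounded; (−∞, 0). Any h>0 works for λ=-3.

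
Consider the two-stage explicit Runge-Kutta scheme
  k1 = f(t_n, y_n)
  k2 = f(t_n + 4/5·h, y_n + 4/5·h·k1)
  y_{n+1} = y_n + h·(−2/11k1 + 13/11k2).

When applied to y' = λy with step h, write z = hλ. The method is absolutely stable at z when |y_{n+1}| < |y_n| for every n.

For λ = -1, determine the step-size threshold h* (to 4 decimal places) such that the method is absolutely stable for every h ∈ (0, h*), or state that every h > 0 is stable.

(-1.0577,0); λ=-1 ⇒ h* = (55/52)/1 = 1.0577.

Test eqn y'=λy, z=hλ:
  k1=λy_n ⇒ h·k1=z·y_n;  k2=λ(1+4/5z)y_n ⇒ h·k2=z(1+4/5z)y_n
  y_{n+1}/y_n = 1 − 2/11z + 13/11z(1+4/5z) = 1 + z + 52/55z²
  ⇒ R(z) = 1 + z + 52/55z².

Need |R(x)|<1, x<0.
x=-1.63: |R|=1.8820
R=1: x+52/55x²=0 ⇒ x=−55/52=-1.0577; min R=1−1/(4·52/55)=0.7356>−1
Confirm numerically:
  x=-0.897: |R|=0.86372 <1
  x=-0.662: |R|=0.75234 <1
  x=-0.565: |R|=0.73681 <1
  x=-0.430: |R|=0.74481 <1
  x=-1.368: |R|=1.40135 >1
  x=-1.269: |R|=1.25352 >1
So |R|<1 on (-1.0577, 0).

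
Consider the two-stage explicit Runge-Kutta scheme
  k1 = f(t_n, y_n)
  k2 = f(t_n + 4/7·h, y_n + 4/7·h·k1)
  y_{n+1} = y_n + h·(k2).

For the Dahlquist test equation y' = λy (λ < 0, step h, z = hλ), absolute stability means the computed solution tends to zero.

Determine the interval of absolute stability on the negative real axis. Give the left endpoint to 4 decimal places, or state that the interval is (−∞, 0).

Test eqn y'=λy, z=hλ:
  k1=λy_n ⇒ h·k1=z·y_n;  k2=λ(1+4/7z)y_n ⇒ h·k2=z(1+4/7z)y_n
  y_{n+1}/y_n = 1 + z(1+4/7z) = 1 + z + 4/7z²
  Hence R(z) = 1 + z + 4/7z².

Need |R(x)|<1, x<0.
x=-1.57: |R|=0.8385
R=1: x+4/7x²=0 ⇒ x=−7/4=-1.7500; min R=1−1/(4·4/7)=0.5625>−1
Confirm numerically:
  x=-1.456: |R|=0.75539 <1
  x=-1.098: |R|=0.59092 <1
  x=-0.706: |R|=0.57882 <1
  x=-2.119: |R|=1.44681 >1
  x=-1.789: |R|=1.03987 >1
Stable set (-1.7500, 0).

(-1.7500, 0).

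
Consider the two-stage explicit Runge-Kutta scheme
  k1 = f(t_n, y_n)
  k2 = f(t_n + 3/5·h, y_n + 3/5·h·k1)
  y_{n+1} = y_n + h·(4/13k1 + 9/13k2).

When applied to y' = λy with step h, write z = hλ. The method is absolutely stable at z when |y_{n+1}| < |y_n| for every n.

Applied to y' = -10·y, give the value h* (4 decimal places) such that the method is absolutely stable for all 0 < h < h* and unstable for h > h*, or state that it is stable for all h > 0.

(-2.4074,0); λ=-10 ⇒ h* = (65/27)/10 = 0.2407.

With y'=λy (z=hλ):
  k1=λy_n ⇒ h·k1=z·y_n;  k2=λ(1+3/5z)y_n ⇒ h·k2=z(1+3/5z)y_n
  y_{n+1}/y_n = 1 + 4/13z + 9/13z(1+3/5z) = 1 + z + 27/65z²
  Hence R(z) = 1 + z + 27/65z².

Solve |R(x)|<1 on ℝ⁻.
x=-1.17: |R|=0.3986
R=1: x+27/65x²=0 ⇒ x=−65/27=-2.4074; min R=1−1/(4·27/65)=0.3981>−1
Confirm numerically:
  x=-1.425: |R|=0.41849 <1
  x=-1.417: |R|=0.41705 <1
  x=-1.211: |R|=0.39817 <1
  x=-2.973: |R|=1.69847 >1
  x=-2.812: |R|=1.47259 >1
  x=-2.743: |R|=1.38237 >1
Interval (-2.4074, 0).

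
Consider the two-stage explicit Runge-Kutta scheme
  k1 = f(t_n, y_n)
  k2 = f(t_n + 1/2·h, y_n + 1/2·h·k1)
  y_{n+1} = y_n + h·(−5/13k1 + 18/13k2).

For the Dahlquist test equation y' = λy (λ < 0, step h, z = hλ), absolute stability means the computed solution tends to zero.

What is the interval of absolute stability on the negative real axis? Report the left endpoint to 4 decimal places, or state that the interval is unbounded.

z∈(-1.4444,0).

With y'=λy (z=hλ):
  k1=λy_n ⇒ h·k1=z·y_n;  k2=λ(1+1/2z)y_n ⇒ h·k2=z(1+1/2z)y_n
  y_{n+1}/y_n = 1 − 5/13z + 18/13z(1+1/2z) = 1 + z + 9/13z²
  so R(z) = 1 + z + 9/13z².

Solve |R(x)|<1 on ℝ⁻.
x=-0.73: |R|=0.6389
R=1: x+9/13x²=0 ⇒ x=−13/9=-1.4444; min R=1−1/(4·9/13)=0.6389>−1
Confirm numerically:
  x=-1.179: |R|=0.78334 <1
  x=-0.875: |R|=0.65505 <1
  x=-0.713: |R|=0.63895 <1
  x=-1.913: |R|=1.62055 >1
  x=-1.760: |R|=1.38449 >1
  x=-1.569: |R|=1.13530 >1
Stable set (-1.4444, 0).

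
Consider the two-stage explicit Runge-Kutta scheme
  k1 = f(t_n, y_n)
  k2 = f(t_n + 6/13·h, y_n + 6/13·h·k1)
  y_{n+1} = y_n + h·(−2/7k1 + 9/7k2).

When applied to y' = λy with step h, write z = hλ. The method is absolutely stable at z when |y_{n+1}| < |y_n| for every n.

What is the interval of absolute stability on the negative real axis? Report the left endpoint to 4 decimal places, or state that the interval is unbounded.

z∈(-1.6852,0).

With y'=λy (z=hλ):
  k1=λy_n ⇒ h·k1=z·y_n;  k2=λ(1+6/13z)y_n ⇒ h·k2=z(1+6/13z)y_n
  y_{n+1}/y_n = 1 − 2/7z + 9/7z(1+6/13z) = 1 + z + 54/91z²
  ⇒ R(z) = 1 + z + 54/91z².

Boundary: |R(x)|=1, x<0.
x=-1.69: |R|=1.0048
R=1: x+54/91x²=0 ⇒ x=−91/54=-1.6852; min R=1−1/(4·54/91)=0.5787>−1
Confirm numerically:
  x=-1.354: |R|=0.73390 <1
  x=-1.076: |R|=0.61103 <1
  x=-0.696: |R|=0.59146 <1
  x=-0.678: |R|=0.59478 <1
  x=-2.240: |R|=1.73748 >1
  x=-1.934: |R|=1.28555 >1
  x=-1.719: |R|=1.03449 >1
So |R|<1 on (-1.6852, 0).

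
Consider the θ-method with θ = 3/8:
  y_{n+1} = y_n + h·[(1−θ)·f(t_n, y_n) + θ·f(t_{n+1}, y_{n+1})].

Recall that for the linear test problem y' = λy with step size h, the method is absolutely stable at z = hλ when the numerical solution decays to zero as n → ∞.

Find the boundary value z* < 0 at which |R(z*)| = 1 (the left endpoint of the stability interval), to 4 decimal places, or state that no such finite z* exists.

On y'=λy, z=hλ:
  y_{n+1} = y_n + z·[5/8·y_n + 3/8·y_{n+1}] ⇒ (1 − 3/8z)y_{n+1} = (1 + 5/8z)y_n
  R(z) = (1 + 5/8z)/(1 − 3/8z).

Boundary: |R(x)|=1, x<0.
x=-1.02: |R|=0.2622
R=−1: 1+5/8x = −1+3/8x ⇒ -1/4x=2 ⇒ x=2/(-1/4)=-8.0000
Confirm numerically:
  x=-7.777: |R|=0.98576 <1
  x=-7.057: |R|=0.93535 <1
  x=-6.112: |R|=0.85662 <1
  x=-8.506: |R|=1.03019 >1
  x=-8.447: |R|=1.02681 >1
  x=-8.212: |R|=1.01299 >1
So |R|<1 on (-8.0000, 0).

z* = -8.0000.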